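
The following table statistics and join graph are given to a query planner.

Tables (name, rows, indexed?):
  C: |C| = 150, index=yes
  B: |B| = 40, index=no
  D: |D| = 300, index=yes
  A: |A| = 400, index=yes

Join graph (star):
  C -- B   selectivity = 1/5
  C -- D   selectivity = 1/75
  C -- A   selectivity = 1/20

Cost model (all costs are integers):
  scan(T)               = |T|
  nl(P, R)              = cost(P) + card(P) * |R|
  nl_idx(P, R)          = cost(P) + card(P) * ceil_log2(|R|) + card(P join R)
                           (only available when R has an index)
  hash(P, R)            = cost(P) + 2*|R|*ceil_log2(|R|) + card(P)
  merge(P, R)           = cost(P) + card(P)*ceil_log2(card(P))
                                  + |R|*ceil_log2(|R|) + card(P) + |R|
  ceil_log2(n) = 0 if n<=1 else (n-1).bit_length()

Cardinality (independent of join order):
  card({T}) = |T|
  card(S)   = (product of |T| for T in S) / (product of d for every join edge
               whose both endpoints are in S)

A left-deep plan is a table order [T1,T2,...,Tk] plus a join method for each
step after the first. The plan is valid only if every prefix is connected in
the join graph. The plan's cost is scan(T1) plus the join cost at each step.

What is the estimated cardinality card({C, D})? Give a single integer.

Tables in S: C(150), D(300)
Edges inside S: C-D(d=75)
numerator = 150 * 300 = 45000
denominator = 75 = 75
card(S) = 45000 / 75 = 600

600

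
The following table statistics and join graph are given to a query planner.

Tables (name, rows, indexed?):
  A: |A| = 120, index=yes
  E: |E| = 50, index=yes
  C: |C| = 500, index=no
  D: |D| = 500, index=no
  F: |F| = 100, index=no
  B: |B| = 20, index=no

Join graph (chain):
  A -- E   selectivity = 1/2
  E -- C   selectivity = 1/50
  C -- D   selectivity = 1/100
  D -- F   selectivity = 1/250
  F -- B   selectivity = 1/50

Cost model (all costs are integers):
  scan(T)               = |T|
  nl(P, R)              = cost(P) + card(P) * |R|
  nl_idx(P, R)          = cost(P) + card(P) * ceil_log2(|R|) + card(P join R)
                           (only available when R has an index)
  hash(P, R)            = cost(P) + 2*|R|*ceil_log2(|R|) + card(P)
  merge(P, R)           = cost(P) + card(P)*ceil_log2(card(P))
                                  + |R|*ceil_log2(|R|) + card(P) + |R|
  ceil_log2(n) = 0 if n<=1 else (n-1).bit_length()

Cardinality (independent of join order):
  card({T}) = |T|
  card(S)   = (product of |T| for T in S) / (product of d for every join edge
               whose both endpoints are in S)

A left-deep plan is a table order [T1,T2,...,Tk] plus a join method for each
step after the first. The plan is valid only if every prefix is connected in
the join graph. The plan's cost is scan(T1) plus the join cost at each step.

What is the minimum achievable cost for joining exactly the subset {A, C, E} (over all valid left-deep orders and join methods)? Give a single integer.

Selinger DP over subsets of {A,C,E}:
  {A}: scan cost=120, card=120
  {E}: scan cost=50, card=50
  {C}: scan cost=500, card=500
  {AE}: card=3000; try (E,hash)→840, (A,merge)→1360, (E,merge)→1430, (A,hash)→1780, (A,nl_idx)→3400, (E,nl_idx)→3840 …(+2); best=840 via (E,hash)
  {CE}: card=500; try (E,hash)→1600, (E,nl_idx)→4000, (C,merge)→5400, (E,merge)→5850, (C,hash)→9100, (C,nl)→25050 …(+1); best=1600 via (E,hash)
  {ACE}: card=30000; try (A,hash)→3780, (A,merge)→7560, (C,hash)→12840, (A,nl_idx)→35100, (C,merge)→44840, (A,nl)→61600 …(+1); best=3780 via (A,hash)

3780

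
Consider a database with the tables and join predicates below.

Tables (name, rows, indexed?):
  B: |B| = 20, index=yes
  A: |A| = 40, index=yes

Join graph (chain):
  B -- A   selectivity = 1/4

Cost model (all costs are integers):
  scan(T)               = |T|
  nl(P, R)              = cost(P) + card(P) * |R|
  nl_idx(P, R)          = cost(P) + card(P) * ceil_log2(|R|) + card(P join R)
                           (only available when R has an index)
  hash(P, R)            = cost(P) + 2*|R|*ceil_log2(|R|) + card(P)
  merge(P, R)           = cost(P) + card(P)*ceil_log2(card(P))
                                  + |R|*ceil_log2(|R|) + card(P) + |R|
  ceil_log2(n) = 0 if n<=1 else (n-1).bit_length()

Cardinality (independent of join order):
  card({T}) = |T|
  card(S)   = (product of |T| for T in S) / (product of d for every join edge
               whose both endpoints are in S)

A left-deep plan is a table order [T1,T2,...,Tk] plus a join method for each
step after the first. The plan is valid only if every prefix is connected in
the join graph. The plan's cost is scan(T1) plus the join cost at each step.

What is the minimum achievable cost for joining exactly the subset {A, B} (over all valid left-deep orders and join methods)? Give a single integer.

Selinger DP over subsets of {A,B}:
  {B}: scan cost=20, card=20
  {A}: scan cost=40, card=40
  {AB}: card=200; try (B,hash)→280, (A,nl_idx)→340, (A,merge)→420, (B,merge)→440, (B,nl_idx)→440, (A,hash)→520 …(+2); best=280 via (B,hash)

280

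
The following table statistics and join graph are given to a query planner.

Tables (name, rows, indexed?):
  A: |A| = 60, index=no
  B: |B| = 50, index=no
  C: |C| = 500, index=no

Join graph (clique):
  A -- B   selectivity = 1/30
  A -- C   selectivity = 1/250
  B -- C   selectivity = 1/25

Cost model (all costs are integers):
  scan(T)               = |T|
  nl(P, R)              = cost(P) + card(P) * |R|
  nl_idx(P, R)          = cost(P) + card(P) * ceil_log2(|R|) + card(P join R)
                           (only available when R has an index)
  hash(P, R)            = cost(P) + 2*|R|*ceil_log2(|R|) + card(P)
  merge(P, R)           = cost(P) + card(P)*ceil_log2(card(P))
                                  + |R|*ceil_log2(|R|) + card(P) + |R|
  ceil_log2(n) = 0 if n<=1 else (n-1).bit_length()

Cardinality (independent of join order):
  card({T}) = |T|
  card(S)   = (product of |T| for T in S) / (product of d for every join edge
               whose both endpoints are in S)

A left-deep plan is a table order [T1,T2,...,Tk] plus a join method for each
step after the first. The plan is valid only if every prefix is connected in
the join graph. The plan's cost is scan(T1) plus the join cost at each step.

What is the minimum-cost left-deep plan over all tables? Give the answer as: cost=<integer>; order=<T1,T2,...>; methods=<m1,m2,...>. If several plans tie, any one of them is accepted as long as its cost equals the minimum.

Selinger DP (subsets sized 1..n):
  {A}: scan cost=60, card=60
  {B}: scan cost=50, card=50
  {C}: scan cost=500, card=500
  {AB}: card=100; try (B,hash)→720, (A,hash)→820, (A,merge)→820, (B,merge)→830, (A,nl)→3050, (B,nl)→3060; best=720 via (B,hash)
  {AC}: card=120; try (A,hash)→1720, (C,merge)→5480, (A,merge)→5920, (C,hash)→9120, (C,nl)→30060, (A,nl)→30500; best=1720 via (A,hash)
  {BC}: card=1000; try (B,hash)→1600, (C,merge)→5400, (B,merge)→5850, (C,hash)→9100, (C,nl)→25050, (B,nl)→25500; best=1600 via (B,hash)
  {ABC}: card=8; try (B,hash)→2440, (B,merge)→3030, (A,hash)→3320, (C,merge)→6520, (B,nl)→7720, (C,hash)→9820 …(+3); best=2440 via (B,hash)

cost=2440; order=C,A,B; methods=hash,hash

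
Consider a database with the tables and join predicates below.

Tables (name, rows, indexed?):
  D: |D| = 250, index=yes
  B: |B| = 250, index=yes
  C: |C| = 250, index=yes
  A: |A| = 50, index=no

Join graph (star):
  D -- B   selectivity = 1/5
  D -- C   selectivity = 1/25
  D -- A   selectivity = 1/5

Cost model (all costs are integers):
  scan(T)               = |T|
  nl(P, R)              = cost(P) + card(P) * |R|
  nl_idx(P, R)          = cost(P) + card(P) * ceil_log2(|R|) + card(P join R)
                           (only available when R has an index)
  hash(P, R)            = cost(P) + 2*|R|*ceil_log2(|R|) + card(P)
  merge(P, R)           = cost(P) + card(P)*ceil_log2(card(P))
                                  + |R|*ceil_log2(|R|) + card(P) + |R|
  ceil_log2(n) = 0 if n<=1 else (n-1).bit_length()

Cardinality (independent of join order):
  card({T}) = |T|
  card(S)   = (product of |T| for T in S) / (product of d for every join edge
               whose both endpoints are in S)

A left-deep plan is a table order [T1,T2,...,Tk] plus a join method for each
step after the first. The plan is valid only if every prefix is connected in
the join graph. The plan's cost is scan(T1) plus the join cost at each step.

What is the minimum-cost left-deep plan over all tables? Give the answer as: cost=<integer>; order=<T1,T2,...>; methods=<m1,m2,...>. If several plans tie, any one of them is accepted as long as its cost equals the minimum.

Selinger DP (subsets sized 1..n):
  {D}: scan cost=250, card=250
  {B}: scan cost=250, card=250
  {C}: scan cost=250, card=250
  {A}: scan cost=50, card=50
  {BD}: card=12500; try (D,hash)→4500, (B,hash)→4500, (D,merge)→4750, (B,merge)→4750, (D,nl_idx)→14750, (B,nl_idx)→14750 …(+2); best=4500 via (D,hash)
  {CD}: card=2500; try (D,hash)→4500, (C,hash)→4500, (D,merge)→4750, (D,nl_idx)→4750, (C,merge)→4750, (C,nl_idx)→4750 …(+2); best=4500 via (D,hash)
  {AD}: card=2500; try (A,hash)→1100, (D,merge)→2650, (A,merge)→2850, (D,nl_idx)→2950, (D,hash)→4100, (D,nl)→12550 …(+1); best=1100 via (A,hash)
  {BCD}: card=125000; try (B,hash)→11000, (C,hash)→21000, (B,merge)→39250, (B,nl_idx)→149500, (C,merge)→194250, (C,nl_idx)→229500 …(+2); best=11000 via (B,hash)
  {ABD}: card=125000; try (B,hash)→7600, (A,hash)→17600, (B,merge)→35850, (B,nl_idx)→146100, (A,merge)→192350, (B,nl)→626100 …(+1); best=7600 via (B,hash)
  {ACD}: card=25000; try (C,hash)→7600, (A,hash)→7600, (C,merge)→35850, (A,merge)→37350, (C,nl_idx)→46100, (A,nl)→129500 …(+1); best=7600 via (C,hash)
  {ABCD}: card=1250000; try (B,hash)→36600, (C,hash)→136600, (A,hash)→136600, (B,merge)→409850, (B,nl_idx)→1457600, (C,nl_idx)→2257600 …(+5); best=36600 via (B,hash)

cost=36600; order=D,A,C,B; methods=hash,hash,hash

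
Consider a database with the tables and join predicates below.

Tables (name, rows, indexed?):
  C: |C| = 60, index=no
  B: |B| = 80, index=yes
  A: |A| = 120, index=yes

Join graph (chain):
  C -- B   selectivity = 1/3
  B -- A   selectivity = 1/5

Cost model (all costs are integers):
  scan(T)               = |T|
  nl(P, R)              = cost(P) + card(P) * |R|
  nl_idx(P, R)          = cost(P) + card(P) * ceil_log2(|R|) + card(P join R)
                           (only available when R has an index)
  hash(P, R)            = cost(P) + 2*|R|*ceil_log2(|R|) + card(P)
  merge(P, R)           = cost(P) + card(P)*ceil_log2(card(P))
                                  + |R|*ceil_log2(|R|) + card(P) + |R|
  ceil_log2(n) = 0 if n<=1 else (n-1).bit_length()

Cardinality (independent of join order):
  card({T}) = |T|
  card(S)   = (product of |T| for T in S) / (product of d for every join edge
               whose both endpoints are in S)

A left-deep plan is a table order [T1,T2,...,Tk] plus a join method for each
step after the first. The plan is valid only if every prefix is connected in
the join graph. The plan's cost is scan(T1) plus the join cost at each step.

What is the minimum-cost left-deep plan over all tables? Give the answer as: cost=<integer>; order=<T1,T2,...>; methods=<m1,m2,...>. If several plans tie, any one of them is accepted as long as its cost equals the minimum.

Selinger DP (subsets sized 1..n):
  {C}: scan cost=60, card=60
  {B}: scan cost=80, card=80
  {A}: scan cost=120, card=120
  {BC}: card=1600; try (C,hash)→880, (B,merge)→1120, (C,merge)→1140, (B,hash)→1240, (B,nl_idx)→2080, (B,nl)→4860 …(+1); best=880 via (C,hash)
  {AB}: card=1920; try (B,hash)→1360, (A,merge)→1680, (B,merge)→1720, (A,hash)→1840, (A,nl_idx)→2560, (B,nl_idx)→2880 …(+2); best=1360 via (B,hash)
  {ABC}: card=38400; try (C,hash)→4000, (A,hash)→4160, (A,merge)→21040, (C,merge)→24820, (A,nl_idx)→50480, (C,nl)→116560 …(+1); best=4000 via (C,hash)

cost=4000; order=A,B,C; methods=hash,hash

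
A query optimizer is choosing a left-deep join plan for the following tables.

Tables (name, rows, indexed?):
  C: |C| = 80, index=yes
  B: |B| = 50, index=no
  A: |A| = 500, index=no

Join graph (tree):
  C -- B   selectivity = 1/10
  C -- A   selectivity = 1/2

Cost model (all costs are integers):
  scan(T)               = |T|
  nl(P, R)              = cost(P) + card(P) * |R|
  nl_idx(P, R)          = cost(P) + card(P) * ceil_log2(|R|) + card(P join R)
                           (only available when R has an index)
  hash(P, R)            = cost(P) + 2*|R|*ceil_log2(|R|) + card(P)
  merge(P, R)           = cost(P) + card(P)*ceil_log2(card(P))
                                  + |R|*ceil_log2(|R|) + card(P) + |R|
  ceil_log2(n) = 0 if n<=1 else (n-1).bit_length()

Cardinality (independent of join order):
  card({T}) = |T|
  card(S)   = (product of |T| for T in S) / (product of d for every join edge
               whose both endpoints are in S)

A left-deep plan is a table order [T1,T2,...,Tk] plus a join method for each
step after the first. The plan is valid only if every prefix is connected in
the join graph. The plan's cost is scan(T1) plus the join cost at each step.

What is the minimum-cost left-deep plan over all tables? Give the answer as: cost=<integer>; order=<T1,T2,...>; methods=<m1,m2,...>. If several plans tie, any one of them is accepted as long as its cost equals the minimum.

Selinger DP (subsets sized 1..n):
  {C}: scan cost=80, card=80
  {B}: scan cost=50, card=50
  {A}: scan cost=500, card=500
  {BC}: card=400; try (B,hash)→760, (C,nl_idx)→800, (C,merge)→1040, (B,merge)→1070, (C,hash)→1220, (C,nl)→4050 …(+1); best=760 via (B,hash)
  {AC}: card=20000; try (C,hash)→2120, (A,merge)→5720, (C,merge)→6140, (A,hash)→9160, (C,nl_idx)→24000, (A,nl)→40080 …(+1); best=2120 via (C,hash)
  {ABC}: card=100000; try (A,merge)→9760, (A,hash)→10160, (B,hash)→22720, (A,nl)→200760, (B,merge)→322470, (B,nl)→1002120; best=9760 via (A,merge)

cost=9760; order=C,B,A; methods=hash,merge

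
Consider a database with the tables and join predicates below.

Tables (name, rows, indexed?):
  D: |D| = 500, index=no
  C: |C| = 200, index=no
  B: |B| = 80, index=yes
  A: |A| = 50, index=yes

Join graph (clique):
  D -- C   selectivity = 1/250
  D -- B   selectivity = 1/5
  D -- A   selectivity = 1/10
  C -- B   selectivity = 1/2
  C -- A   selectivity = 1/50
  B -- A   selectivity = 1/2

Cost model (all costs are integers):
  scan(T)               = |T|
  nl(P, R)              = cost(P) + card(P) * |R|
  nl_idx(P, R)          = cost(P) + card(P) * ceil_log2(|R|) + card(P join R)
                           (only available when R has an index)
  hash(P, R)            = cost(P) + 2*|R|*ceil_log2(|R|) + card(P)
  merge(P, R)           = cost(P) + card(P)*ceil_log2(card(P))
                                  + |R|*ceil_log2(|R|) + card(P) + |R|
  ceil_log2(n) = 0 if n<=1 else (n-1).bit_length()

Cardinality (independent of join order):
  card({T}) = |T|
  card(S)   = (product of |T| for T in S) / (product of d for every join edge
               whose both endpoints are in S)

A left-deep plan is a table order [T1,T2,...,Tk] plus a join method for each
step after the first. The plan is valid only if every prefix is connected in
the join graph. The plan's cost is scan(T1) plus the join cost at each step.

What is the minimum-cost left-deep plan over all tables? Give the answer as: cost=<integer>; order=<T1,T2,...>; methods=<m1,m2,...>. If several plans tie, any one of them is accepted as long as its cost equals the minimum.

Selinger DP (subsets sized 1..n):
  {D}: scan cost=500, card=500
  {C}: scan cost=200, card=200
  {B}: scan cost=80, card=80
  {A}: scan cost=50, card=50
  {CD}: card=400; try (C,hash)→4200, (D,merge)→7000, (C,merge)→7300, (D,hash)→9400, (D,nl)→100200, (C,nl)→100500; best=4200 via (C,hash)
  {BD}: card=8000; try (B,hash)→2120, (D,merge)→5720, (B,merge)→6140, (D,hash)→9160, (B,nl_idx)→12000, (D,nl)→40080 …(+1); best=2120 via (B,hash)
  {AD}: card=2500; try (A,hash)→1600, (D,merge)→5400, (A,merge)→5850, (A,nl_idx)→6000, (D,hash)→9100, (D,nl)→25050 …(+1); best=1600 via (A,hash)
  {BC}: card=8000; try (B,hash)→1520, (C,merge)→2520, (B,merge)→2640, (C,hash)→3360, (B,nl_idx)→9600, (C,nl)→16080 …(+1); best=1520 via (B,hash)
  {AC}: card=200; try (A,hash)→1000, (A,nl_idx)→1600, (C,merge)→2200, (A,merge)→2350, (C,hash)→3300, (C,nl)→10050 …(+1); best=1000 via (A,hash)
  {AB}: card=2000; try (A,hash)→760, (B,merge)→1040, (A,merge)→1070, (B,hash)→1220, (B,nl_idx)→2400, (A,nl_idx)→2560 …(+2); best=760 via (A,hash)
  {BCD}: card=3200; try (B,hash)→5720, (B,merge)→8840, (B,nl_idx)→10200, (C,hash)→13320, (D,hash)→18520, (B,nl)→36200 …(+4); best=5720 via (B,hash)
  {ACD}: card=40; try (A,hash)→5200, (A,nl_idx)→6640, (C,hash)→7300, (D,merge)→7800, (A,merge)→8550, (D,hash)→10200 …(+4); best=5200 via (A,hash)
  {ABD}: card=20000; try (B,hash)→5220, (A,hash)→10720, (D,hash)→11760, (D,merge)→29760, (B,merge)→34740, (B,nl_idx)→39100 …(+5); best=5220 via (B,hash)
  {ABC}: card=4000; try (B,hash)→2320, (B,merge)→3440, (C,hash)→5960, (B,nl_idx)→6400, (A,hash)→10120, (B,nl)→17000 …(+5); best=2320 via (B,hash)
  {ABCD}: card=160; try (B,nl_idx)→5640, (B,merge)→6120, (B,hash)→6360, (B,nl)→8400, (A,hash)→9520, (D,hash)→15320 …(+8); best=5640 via (B,nl_idx)

cost=5640; order=D,C,A,B; methods=hash,hash,nl_idx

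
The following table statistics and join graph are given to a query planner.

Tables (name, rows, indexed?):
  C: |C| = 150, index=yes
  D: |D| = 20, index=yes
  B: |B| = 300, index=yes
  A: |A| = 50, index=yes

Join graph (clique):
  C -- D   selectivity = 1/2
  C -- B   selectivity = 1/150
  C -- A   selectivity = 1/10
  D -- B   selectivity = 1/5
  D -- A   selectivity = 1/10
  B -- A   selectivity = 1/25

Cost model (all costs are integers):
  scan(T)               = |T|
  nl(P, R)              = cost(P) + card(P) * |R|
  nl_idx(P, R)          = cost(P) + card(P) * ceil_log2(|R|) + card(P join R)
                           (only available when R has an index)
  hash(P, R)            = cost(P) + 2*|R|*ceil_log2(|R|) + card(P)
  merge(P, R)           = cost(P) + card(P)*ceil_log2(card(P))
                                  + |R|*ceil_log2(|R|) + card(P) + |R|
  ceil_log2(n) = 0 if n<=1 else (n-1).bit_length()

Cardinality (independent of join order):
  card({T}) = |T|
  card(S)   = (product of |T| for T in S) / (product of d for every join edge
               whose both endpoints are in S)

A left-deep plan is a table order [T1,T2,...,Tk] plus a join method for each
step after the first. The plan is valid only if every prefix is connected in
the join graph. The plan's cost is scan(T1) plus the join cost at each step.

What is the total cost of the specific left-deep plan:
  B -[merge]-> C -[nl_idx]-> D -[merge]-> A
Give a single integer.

step 1: scan B: cost=300, card=300
step 2: join C via merge
    card(P join C) = 300*150/(150) = 300
    cost = 300 + 300*9 + 150*8 + 300 + 150 = 4650
step 3: join D via nl_idx
    card(P join D) = 300*20/(2*5) = 600
    cost = 4650 + 300*5 + 600 = 6750
step 4: join A via merge
    card(P join A) = 600*50/(10*10*25) = 12
    cost = 6750 + 600*10 + 50*6 + 600 + 50 = 13700

13700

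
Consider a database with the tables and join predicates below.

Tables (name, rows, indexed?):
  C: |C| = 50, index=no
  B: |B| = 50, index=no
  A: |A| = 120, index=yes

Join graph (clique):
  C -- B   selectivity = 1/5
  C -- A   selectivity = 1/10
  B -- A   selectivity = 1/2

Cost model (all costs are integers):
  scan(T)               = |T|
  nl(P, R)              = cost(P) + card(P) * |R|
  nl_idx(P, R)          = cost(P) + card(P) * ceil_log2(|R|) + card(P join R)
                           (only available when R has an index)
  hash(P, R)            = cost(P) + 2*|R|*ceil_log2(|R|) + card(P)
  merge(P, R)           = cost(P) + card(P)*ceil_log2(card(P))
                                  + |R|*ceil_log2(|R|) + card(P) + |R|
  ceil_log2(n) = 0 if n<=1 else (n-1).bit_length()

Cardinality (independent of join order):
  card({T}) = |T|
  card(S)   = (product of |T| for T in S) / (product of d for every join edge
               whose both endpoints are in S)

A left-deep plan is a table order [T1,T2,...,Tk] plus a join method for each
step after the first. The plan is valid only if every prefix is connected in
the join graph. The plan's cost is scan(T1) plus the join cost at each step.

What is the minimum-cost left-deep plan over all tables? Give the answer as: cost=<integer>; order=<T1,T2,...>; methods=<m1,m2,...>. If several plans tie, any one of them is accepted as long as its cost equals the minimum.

cost=2040; order=A,C,B; methods=hash,hash

Selinger DP (subsets sized 1..n):
  {C}: scan cost=50, card=50
  {B}: scan cost=50, card=50
  {A}: scan cost=120, card=120
  {BC}: card=500; try (C,hash)→700, (B,hash)→700, (C,merge)→750, (B,merge)→750, (C,nl)→2550, (B,nl)→2550; best=700 via (C,hash)
  {AC}: card=600; try (C,hash)→840, (A,nl_idx)→1000, (A,merge)→1360, (C,merge)→1430, (A,hash)→1780, (A,nl)→6050 …(+1); best=840 via (C,hash)
  {AB}: card=3000; try (B,hash)→840, (A,merge)→1360, (B,merge)→1430, (A,hash)→1780, (A,nl_idx)→3400, (A,nl)→6050 …(+1); best=840 via (B,hash)
  {ABC}: card=3000; try (B,hash)→2040, (A,hash)→2880, (C,hash)→4440, (A,merge)→6660, (A,nl_idx)→7200, (B,merge)→7790 …(+4); best=2040 via (B,hash)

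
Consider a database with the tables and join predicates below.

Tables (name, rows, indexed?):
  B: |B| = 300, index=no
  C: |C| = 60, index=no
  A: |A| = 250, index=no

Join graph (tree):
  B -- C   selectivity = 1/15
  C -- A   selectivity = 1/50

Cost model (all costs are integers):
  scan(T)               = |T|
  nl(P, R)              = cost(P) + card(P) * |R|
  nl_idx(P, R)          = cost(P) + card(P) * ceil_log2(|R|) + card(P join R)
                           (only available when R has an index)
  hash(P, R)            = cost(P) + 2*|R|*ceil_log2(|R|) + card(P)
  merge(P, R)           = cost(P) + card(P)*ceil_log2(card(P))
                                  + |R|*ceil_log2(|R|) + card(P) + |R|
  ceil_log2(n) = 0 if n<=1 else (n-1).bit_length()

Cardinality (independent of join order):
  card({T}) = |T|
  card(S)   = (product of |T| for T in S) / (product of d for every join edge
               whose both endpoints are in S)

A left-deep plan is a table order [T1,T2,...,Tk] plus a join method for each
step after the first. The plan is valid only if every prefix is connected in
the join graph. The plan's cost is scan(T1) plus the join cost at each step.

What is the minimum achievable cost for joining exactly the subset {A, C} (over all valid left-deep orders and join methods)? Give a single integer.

1220

Selinger DP over subsets of {A,C}:
  {C}: scan cost=60, card=60
  {A}: scan cost=250, card=250
  {AC}: card=300; try (C,hash)→1220, (A,merge)→2730, (C,merge)→2920, (A,hash)→4120, (A,nl)→15060, (C,nl)→15250; best=1220 via (C,hash)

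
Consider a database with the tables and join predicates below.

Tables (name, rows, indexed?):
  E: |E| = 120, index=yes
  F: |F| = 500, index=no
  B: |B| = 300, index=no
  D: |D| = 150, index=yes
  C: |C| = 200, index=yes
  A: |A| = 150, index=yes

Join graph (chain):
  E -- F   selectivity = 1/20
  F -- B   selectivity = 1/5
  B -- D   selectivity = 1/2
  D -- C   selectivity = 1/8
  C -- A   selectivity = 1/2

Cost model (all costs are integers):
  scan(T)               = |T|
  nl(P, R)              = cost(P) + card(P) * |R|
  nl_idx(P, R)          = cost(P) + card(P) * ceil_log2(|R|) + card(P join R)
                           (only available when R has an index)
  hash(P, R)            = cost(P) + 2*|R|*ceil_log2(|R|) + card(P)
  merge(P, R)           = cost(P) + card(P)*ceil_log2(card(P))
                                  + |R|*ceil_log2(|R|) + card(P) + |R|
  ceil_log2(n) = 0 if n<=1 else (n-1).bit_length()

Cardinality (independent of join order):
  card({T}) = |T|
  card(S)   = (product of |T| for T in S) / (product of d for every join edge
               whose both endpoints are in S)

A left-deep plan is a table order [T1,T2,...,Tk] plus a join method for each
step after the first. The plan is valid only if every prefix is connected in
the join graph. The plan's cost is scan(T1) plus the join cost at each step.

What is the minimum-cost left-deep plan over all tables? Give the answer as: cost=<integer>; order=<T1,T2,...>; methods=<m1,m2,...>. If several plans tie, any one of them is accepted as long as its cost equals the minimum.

Selinger DP (subsets sized 1..n):
  {E}: scan cost=120, card=120
  {F}: scan cost=500, card=500
  {B}: scan cost=300, card=300
  {D}: scan cost=150, card=150
  {C}: scan cost=200, card=200
  {A}: scan cost=150, card=150
  {EF}: card=3000; try (E,hash)→2680, (F,merge)→6080, (E,merge)→6460, (E,nl_idx)→7000, (F,hash)→9240, (F,nl)→60120 …(+1); best=2680 via (E,hash)
  {BF}: card=30000; try (B,hash)→6400, (F,merge)→8300, (B,merge)→8500, (F,hash)→9600, (F,nl)→150300, (B,nl)→150500; best=6400 via (B,hash)
  {BD}: card=22500; try (D,hash)→3000, (B,merge)→4500, (D,merge)→4650, (B,hash)→5700, (D,nl_idx)→25200, (B,nl)→45150 …(+1); best=3000 via (D,hash)
  {CD}: card=3750; try (D,hash)→2800, (C,merge)→3300, (D,merge)→3350, (C,hash)→3500, (C,nl_idx)→5100, (D,nl_idx)→5550 …(+2); best=2800 via (D,hash)
  {AC}: card=15000; try (A,hash)→2800, (C,merge)→3300, (A,merge)→3350, (C,hash)→3500, (C,nl_idx)→16350, (A,nl_idx)→16800 …(+2); best=2800 via (A,hash)
  {BEF}: card=180000; try (B,hash)→11080, (E,hash)→38080, (B,merge)→44680, (E,nl_idx)→396400, (E,merge)→487360, (B,nl)→902680 …(+1); best=11080 via (B,hash)
  {BDF}: card=2250000; try (F,hash)→34500, (D,hash)→38800, (F,merge)→368000, (D,merge)→487750, (D,nl_idx)→2496400, (D,nl)→4506400 …(+1); best=34500 via (F,hash)
  {BCD}: card=562500; try (B,hash)→11950, (C,hash)→28700, (B,merge)→54550, (C,merge)→364800, (C,nl_idx)→745500, (B,nl)→1127800 …(+1); best=11950 via (B,hash)
  {ACD}: card=281250; try (A,hash)→8950, (D,hash)→20200, (A,merge)→52900, (D,merge)→229150, (A,nl_idx)→314050, (D,nl_idx)→404050 …(+2); best=8950 via (A,hash)
  {BDEF}: card=13500000; try (D,hash)→193480, (E,hash)→2286180, (D,merge)→3432430, (D,nl_idx)→14951080, (D,nl)→27011080, (E,nl_idx)→29284500 …(+2); best=193480 via (D,hash)
  {BCDF}: card=56250000; try (F,hash)→583450, (C,hash)→2287700, (F,merge)→11829450, (C,merge)→51786300, (C,nl_idx)→74284500, (F,nl)→281261950 …(+1); best=583450 via (F,hash)
  {ABCD}: card=42187500; try (B,hash)→295600, (A,hash)→576850, (B,merge)→5636950, (A,merge)→11825800, (A,nl_idx)→46699450, (B,nl)→84383950 …(+1); best=295600 via (B,hash)
  {BCDEF}: card=337500000; try (C,hash)→13696680, (E,hash)→56835130, (C,merge)→337695280, (C,nl_idx)→445693480, (E,nl_idx)→731833450, (E,merge)→1519334410 …(+2); best=13696680 via (C,hash)
  {ABCDF}: card=4218750000; try (F,hash)→42492100, (A,hash)→56835850, (F,merge)→1139363100, (A,merge)→1519334800, (A,nl_idx)→4669333450, (A,nl)→8438083450 …(+1); best=42492100 via (F,hash)
  {ABCDEF}: card=25312500000; try (A,hash)→351199080, (E,hash)→4261243780, (A,merge)→10138698030, (A,nl_idx)→28026196680, (A,nl)→50638696680, (E,nl_idx)→54886242100 …(+2); best=351199080 via (A,hash)

cost=351199080; order=F,E,B,D,C,A; methods=hash,hash,hash,hash,hash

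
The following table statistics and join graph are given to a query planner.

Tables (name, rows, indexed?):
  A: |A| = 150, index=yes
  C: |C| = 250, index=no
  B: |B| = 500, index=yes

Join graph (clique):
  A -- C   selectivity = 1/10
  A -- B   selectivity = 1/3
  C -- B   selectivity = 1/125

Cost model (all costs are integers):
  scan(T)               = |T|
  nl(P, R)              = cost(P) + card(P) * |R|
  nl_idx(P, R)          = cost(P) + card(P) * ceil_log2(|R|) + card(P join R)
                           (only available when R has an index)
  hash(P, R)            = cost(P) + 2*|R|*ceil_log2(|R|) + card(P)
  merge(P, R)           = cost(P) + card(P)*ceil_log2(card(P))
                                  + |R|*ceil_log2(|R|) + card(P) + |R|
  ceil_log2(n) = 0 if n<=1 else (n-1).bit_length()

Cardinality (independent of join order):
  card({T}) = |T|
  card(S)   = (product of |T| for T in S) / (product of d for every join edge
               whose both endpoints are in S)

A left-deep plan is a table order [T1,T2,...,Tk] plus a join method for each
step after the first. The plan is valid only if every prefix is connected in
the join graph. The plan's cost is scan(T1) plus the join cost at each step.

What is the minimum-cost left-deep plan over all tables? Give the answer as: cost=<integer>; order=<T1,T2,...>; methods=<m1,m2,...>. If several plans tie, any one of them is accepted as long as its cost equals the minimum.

cost=6900; order=C,B,A; methods=nl_idx,hash

Selinger DP (subsets sized 1..n):
  {A}: scan cost=150, card=150
  {C}: scan cost=250, card=250
  {B}: scan cost=500, card=500
  {AC}: card=3750; try (A,hash)→2900, (C,merge)→3750, (A,merge)→3850, (C,hash)→4300, (A,nl_idx)→6000, (C,nl)→37650 …(+1); best=2900 via (A,hash)
  {AB}: card=25000; try (A,hash)→3400, (B,merge)→6500, (A,merge)→6850, (B,hash)→9300, (B,nl_idx)→26500, (A,nl_idx)→29500 …(+2); best=3400 via (A,hash)
  {BC}: card=1000; try (B,nl_idx)→3500, (C,hash)→5000, (B,merge)→7500, (C,merge)→7750, (B,hash)→9500, (B,nl)→125250 …(+1); best=3500 via (B,nl_idx)
  {ABC}: card=5000; try (A,hash)→6900, (B,hash)→15650, (A,merge)→15850, (A,nl_idx)→16500, (C,hash)→32400, (B,nl_idx)→41650 …(+5); best=6900 via (A,hash)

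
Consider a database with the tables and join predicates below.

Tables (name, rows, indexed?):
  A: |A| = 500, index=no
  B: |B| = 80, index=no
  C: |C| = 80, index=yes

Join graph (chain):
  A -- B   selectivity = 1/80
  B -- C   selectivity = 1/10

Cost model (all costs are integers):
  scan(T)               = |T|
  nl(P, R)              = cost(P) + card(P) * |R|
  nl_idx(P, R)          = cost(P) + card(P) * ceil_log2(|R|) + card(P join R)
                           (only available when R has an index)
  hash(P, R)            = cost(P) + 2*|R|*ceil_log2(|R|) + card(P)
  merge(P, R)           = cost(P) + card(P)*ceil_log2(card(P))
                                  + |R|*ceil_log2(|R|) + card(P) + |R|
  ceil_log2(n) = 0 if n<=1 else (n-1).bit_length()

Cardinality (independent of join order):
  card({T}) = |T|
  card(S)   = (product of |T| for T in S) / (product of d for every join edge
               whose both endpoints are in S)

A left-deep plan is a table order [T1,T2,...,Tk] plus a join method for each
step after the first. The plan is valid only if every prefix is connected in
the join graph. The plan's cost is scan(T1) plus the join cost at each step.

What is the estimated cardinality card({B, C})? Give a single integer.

640

Tables in S: B(80), C(80)
Edges inside S: B-C(d=10)
numerator = 80 * 80 = 6400
denominator = 10 = 10
card(S) = 6400 / 10 = 640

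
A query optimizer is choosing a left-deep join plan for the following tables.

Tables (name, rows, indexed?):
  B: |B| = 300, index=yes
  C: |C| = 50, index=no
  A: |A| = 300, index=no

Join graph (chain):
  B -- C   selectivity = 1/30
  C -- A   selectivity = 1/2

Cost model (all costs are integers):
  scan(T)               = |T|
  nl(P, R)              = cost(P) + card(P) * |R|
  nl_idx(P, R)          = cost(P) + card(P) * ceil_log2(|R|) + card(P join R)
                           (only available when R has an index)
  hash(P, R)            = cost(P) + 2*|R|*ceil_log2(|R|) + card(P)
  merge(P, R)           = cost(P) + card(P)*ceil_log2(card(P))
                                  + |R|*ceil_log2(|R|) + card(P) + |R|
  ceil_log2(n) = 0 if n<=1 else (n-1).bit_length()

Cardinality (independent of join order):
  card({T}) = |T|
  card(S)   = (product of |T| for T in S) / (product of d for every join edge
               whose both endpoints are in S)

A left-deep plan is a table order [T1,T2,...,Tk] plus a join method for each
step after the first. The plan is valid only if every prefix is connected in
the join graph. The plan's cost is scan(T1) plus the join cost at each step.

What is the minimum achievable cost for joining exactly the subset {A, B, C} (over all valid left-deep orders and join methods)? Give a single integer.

Selinger DP over subsets of {A,B,C}:
  {B}: scan cost=300, card=300
  {C}: scan cost=50, card=50
  {A}: scan cost=300, card=300
  {BC}: card=500; try (B,nl_idx)→1000, (C,hash)→1200, (B,merge)→3400, (C,merge)→3650, (B,hash)→5500, (B,nl)→15050 …(+1); best=1000 via (B,nl_idx)
  {AC}: card=7500; try (C,hash)→1200, (A,merge)→3400, (C,merge)→3650, (A,hash)→5500, (A,nl)→15050, (C,nl)→15300; best=1200 via (C,hash)
  {ABC}: card=75000; try (A,hash)→6900, (A,merge)→9000, (B,hash)→14100, (B,merge)→109200, (B,nl_idx)→143700, (A,nl)→151000 …(+1); best=6900 via (A,hash)

6900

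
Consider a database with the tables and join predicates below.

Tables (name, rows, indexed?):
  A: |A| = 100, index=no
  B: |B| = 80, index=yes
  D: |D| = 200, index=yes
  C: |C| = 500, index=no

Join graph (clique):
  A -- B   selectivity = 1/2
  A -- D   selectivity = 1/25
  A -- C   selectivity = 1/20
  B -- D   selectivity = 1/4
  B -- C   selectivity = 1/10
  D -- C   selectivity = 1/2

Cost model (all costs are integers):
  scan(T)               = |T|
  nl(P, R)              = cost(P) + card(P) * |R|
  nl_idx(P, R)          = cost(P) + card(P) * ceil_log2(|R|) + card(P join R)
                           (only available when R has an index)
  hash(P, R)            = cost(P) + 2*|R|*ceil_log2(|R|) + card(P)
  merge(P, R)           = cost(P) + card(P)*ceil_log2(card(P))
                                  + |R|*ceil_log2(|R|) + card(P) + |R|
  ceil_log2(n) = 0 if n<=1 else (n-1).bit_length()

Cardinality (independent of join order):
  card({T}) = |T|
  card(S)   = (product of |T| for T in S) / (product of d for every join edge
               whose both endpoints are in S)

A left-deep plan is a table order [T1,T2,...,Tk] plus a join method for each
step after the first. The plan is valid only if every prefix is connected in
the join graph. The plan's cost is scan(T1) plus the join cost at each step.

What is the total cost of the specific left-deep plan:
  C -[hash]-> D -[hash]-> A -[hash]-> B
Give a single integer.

66720

step 1: scan C: cost=500, card=500
step 2: join D via hash
    card(P join D) = 500*200/(2) = 50000
    cost = 500 + 2*200*8 + 500 = 4200
step 3: join A via hash
    card(P join A) = 50000*100/(25*20) = 10000
    cost = 4200 + 2*100*7 + 50000 = 55600
step 4: join B via hash
    card(P join B) = 10000*80/(2*4*10) = 10000
    cost = 55600 + 2*80*7 + 10000 = 66720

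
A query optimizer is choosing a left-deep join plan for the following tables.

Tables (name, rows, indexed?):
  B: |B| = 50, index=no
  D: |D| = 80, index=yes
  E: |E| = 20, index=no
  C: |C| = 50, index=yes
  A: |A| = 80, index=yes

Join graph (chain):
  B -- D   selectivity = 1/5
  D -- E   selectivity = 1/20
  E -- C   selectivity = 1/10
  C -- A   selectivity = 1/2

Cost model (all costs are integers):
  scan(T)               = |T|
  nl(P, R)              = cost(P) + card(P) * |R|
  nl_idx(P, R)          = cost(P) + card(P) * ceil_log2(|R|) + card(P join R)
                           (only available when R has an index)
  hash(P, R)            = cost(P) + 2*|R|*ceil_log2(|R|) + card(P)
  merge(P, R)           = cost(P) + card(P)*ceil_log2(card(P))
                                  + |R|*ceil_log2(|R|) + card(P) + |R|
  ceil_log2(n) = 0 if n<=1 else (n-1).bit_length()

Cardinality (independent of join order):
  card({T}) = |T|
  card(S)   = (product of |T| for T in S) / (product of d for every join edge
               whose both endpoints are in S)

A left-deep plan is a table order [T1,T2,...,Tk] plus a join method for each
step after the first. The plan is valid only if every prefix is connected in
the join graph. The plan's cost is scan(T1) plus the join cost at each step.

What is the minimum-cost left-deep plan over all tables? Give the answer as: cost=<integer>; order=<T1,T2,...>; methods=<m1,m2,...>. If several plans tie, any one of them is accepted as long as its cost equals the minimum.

cost=7040; order=E,D,C,B,A; methods=nl_idx,hash,hash,hash

Selinger DP (subsets sized 1..n):
  {B}: scan cost=50, card=50
  {D}: scan cost=80, card=80
  {E}: scan cost=20, card=20
  {C}: scan cost=50, card=50
  {A}: scan cost=80, card=80
  {BD}: card=800; try (B,hash)→760, (D,merge)→1040, (B,merge)→1070, (D,nl_idx)→1200, (D,hash)→1220, (D,nl)→4050 …(+1); best=760 via (B,hash)
  {DE}: card=80; try (D,nl_idx)→240, (E,hash)→360, (D,merge)→780, (E,merge)→840, (D,hash)→1160, (D,nl)→1620 …(+1); best=240 via (D,nl_idx)
  {CE}: card=100; try (C,nl_idx)→240, (E,hash)→300, (C,merge)→490, (E,merge)→520, (C,hash)→640, (C,nl)→1020 …(+1); best=240 via (C,nl_idx)
  {AC}: card=2000; try (C,hash)→760, (A,merge)→1040, (C,merge)→1070, (A,hash)→1220, (A,nl_idx)→2400, (C,nl_idx)→2560 …(+2); best=760 via (C,hash)
  {BDE}: card=800; try (B,hash)→920, (B,merge)→1230, (E,hash)→1760, (B,nl)→4240, (E,merge)→9680, (E,nl)→16760; best=920 via (B,hash)
  {CDE}: card=400; try (C,hash)→920, (C,nl_idx)→1120, (C,merge)→1230, (D,nl_idx)→1340, (D,hash)→1460, (D,merge)→1680 …(+2); best=920 via (C,hash)
  {ACE}: card=4000; try (A,hash)→1460, (A,merge)→1680, (E,hash)→2960, (A,nl_idx)→4940, (A,nl)→8240, (E,merge)→24880 …(+1); best=1460 via (A,hash)
  {BCDE}: card=4000; try (B,hash)→1920, (C,hash)→2320, (B,merge)→5270, (C,nl_idx)→9720, (C,merge)→10070, (B,nl)→20920 …(+1); best=1920 via (B,hash)
  {ACDE}: card=16000; try (A,hash)→2440, (A,merge)→5560, (D,hash)→6580, (A,nl_idx)→19720, (A,nl)→32920, (D,nl_idx)→45460 …(+2); best=2440 via (A,hash)
  {ABCDE}: card=160000; try (A,hash)→7040, (B,hash)→19040, (A,merge)→54560, (A,nl_idx)→189920, (B,merge)→242790, (A,nl)→321920 …(+1); best=7040 via (A,hash)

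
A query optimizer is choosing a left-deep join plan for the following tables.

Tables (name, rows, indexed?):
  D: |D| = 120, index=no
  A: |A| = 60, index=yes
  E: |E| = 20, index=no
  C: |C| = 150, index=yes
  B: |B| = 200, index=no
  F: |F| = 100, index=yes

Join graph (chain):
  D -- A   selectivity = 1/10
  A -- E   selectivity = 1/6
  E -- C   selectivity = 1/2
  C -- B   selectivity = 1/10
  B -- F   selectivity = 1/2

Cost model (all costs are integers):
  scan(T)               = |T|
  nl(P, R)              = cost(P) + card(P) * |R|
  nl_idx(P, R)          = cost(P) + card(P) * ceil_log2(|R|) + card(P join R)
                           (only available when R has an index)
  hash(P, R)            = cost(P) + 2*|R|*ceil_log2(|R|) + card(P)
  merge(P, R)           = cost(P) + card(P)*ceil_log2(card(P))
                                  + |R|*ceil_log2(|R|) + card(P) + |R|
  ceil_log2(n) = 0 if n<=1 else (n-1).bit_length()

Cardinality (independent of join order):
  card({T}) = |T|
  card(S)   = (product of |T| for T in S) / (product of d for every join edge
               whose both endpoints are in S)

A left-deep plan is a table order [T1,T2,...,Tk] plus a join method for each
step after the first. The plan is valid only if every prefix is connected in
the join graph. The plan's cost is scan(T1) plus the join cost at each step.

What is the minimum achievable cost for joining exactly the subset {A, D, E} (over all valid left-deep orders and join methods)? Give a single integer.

1880

Selinger DP over subsets of {A,D,E}:
  {D}: scan cost=120, card=120
  {A}: scan cost=60, card=60
  {E}: scan cost=20, card=20
  {AD}: card=720; try (A,hash)→960, (D,merge)→1440, (A,merge)→1500, (A,nl_idx)→1560, (D,hash)→1800, (D,nl)→7260 …(+1); best=960 via (A,hash)
  {AE}: card=200; try (E,hash)→320, (A,nl_idx)→340, (A,merge)→560, (E,merge)→600, (A,hash)→760, (A,nl)→1220 …(+1); best=320 via (E,hash)
  {ADE}: card=2400; try (E,hash)→1880, (D,hash)→2200, (D,merge)→3080, (E,merge)→9000, (E,nl)→15360, (D,nl)→24320; best=1880 via (E,hash)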